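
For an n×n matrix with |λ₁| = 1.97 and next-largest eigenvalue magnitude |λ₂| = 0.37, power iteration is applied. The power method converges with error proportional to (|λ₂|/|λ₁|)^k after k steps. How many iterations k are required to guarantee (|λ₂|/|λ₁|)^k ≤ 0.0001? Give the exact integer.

6

|λ₂/λ₁| = 0.37/1.97 = 0.18782
Need k ≥ ln(0.0001) / ln(0.18782) = -9.2103 / -1.6723 ≈ 5.508
Smallest integer k satisfying the bound: 6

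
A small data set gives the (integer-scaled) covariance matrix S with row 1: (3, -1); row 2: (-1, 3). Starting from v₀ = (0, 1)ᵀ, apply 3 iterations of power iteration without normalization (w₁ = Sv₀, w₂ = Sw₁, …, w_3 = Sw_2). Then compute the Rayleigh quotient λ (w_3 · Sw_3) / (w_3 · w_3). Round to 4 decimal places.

3.9692

w1 = Sv₀ = (3·0 + (-1)·1; (-1)·0 + 3·1) = (-1, 3)
w2 = Sw1 = (3·(-1) + (-1)·3; (-1)·(-1) + 3·3) = (-6, 10)
w3 = Sw2 = (-28, 36)
Sw3 = (-120, 136)
w3·Sw3 = (-28)·(-120) + 36·136 = 8256; w3·w3 = (-28)·(-28) + 36·36 = 2080
λ ≈ 8256/2080 = 3.9692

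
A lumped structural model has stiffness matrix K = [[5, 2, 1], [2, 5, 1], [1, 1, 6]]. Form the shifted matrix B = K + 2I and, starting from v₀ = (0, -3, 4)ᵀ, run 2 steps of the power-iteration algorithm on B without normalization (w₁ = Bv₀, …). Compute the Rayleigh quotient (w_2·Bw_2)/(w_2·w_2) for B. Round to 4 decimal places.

B = K + 2I has rows (7, 2, 1); (2, 7, 1); (1, 1, 8)
w1 = Bv₀ = (7·0 + 2·(-3) + 1·4; 2·0 + 7·(-3) + 1·4; 1·0 + 1·(-3) + 8·4) = (-2, -17, 29)
w2 = Bw1 = (7·(-2) + 2·(-17) + 1·29; 2·(-2) + 7·(-17) + 1·29; 1·(-2) + 1·(-17) + 8·29) = (-19, -94, 213)
Bw2 = (-108, -483, 1591)
w2·Bw2 = 386337; w2·w2 = 54566; μ ≈ 386337/54566 = 7.0802

μ ≈ 7.0802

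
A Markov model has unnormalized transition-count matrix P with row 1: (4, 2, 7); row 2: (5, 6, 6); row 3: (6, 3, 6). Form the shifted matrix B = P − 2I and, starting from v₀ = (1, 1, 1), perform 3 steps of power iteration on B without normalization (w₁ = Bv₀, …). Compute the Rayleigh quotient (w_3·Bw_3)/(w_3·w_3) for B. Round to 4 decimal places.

μ ≈ 12.7629

B = P − 2I has rows (2, 2, 7); (5, 4, 6); (6, 3, 4)
w1 = Bv₀ = (11, 15, 13)
w2 = Bw1 = (143, 193, 163)
w3 = Bw2 = (1813, 2465, 2089)
Bw3 = (23179, 31459, 26629)
w3·Bw3 = 175197943; w3·w3 = 13727115; μ ≈ 175197943/13727115 = 12.7629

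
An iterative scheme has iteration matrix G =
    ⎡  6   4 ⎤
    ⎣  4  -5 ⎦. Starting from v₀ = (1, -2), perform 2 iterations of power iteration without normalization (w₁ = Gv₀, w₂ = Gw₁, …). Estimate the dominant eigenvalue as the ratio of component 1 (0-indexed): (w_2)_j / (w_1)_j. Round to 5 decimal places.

λ ≈ -5.57143

w1 = Gv₀ = (6·1 + 4·(-2); 4·1 + (-5)·(-2)) = (-2, 14)
w2 = Gw1 = (6·(-2) + 4·14; 4·(-2) + (-5)·14) = (44, -78)
Ratio at component: -78 / 14 = -5.57143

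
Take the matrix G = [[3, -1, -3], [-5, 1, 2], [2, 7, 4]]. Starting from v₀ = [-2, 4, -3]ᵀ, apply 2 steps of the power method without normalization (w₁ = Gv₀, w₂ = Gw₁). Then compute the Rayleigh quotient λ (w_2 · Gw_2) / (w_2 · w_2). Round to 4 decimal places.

7.0667

w1 = Gv₀ = (-1, 8, 12)
w2 = Gw1 = (-47, 37, 102)
Gw2 = (-484, 476, 573)
w2·Gw2 = (-47)·(-484) + 37·476 + 102·573 = 98806; w2·w2 = (-47)·(-47) + 37·37 + 102·102 = 13982
λ ≈ 98806/13982 = 7.0667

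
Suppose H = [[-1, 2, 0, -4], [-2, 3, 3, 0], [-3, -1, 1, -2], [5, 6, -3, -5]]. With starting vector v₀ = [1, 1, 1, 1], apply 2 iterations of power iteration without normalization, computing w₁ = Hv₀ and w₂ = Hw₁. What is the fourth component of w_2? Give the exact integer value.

w1 = Hv₀ = ((-1)·1 + 2·1 + 0·1 + (-4)·1; (-2)·1 + 3·1 + 3·1 + 0·1; (-3)·1 + (-1)·1 + 1·1 + (-2)·1; 5·1 + 6·1 + (-3)·1 + (-5)·1) = (-3, 4, -5, 3)
w2 = Hw1 = ((-1)·(-3) + 2·4 + 0·(-5) + (-4)·3; (-2)·(-3) + 3·4 + 3·(-5) + 0·3; (-3)·(-3) + (-1)·4 + 1·(-5) + (-2)·3; 5·(-3) + 6·4 + (-3)·(-5) + (-5)·3) = (-1, 3, -6, 9)
The requested component of w2 is 9.

9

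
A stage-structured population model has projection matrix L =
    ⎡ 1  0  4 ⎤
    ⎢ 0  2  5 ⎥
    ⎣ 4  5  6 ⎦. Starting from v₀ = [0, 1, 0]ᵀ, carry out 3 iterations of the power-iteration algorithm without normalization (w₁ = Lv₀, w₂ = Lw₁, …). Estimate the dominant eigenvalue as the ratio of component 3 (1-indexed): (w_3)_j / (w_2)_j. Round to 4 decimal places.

w1 = Lv₀ = (1·0 + 0·1 + 4·0; 0·0 + 2·1 + 5·0; 4·0 + 5·1 + 6·0) = (0, 2, 5)
w2 = Lw1 = (1·0 + 0·2 + 4·5; 0·0 + 2·2 + 5·5; 4·0 + 5·2 + 6·5) = (20, 29, 40)
w3 = Lw2 = (180, 258, 465)
Ratio at component: 465 / 40 = 11.6250

11.6250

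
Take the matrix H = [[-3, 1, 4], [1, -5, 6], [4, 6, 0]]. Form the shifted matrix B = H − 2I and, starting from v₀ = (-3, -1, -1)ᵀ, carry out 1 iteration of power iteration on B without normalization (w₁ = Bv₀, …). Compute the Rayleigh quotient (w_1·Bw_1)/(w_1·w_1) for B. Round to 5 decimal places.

B = H − 2I has rows (-5, 1, 4); (1, -7, 6); (4, 6, -2)
w1 = Bv₀ = ((-5)·(-3) + 1·(-1) + 4·(-1); 1·(-3) + (-7)·(-1) + 6·(-1); 4·(-3) + 6·(-1) + (-2)·(-1)) = (10, -2, -16)
Bw1 = (-116, -72, 60)
w1·Bw1 = -1976; w1·w1 = 360; μ ≈ -1976/360 = -5.48889

-5.48889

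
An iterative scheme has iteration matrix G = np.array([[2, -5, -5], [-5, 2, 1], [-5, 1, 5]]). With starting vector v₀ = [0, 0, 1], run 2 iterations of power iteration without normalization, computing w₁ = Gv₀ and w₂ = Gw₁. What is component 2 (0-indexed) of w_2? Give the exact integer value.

51

w1 = Gv₀ = (-5, 1, 5)
w2 = Gw1 = (-40, 32, 51)
The requested component of w2 is 51.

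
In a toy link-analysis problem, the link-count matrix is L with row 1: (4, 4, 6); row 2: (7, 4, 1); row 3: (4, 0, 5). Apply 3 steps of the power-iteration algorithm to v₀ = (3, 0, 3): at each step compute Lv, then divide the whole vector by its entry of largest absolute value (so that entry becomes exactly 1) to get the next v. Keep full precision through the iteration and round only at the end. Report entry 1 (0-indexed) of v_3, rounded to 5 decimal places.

Lv0 = (30.000000, 24.000000, 27.000000); divide by 30.000000 → v1 = (1.000000, 0.800000, 0.900000)
Lv1 = (12.600000, 11.100000, 8.500000); divide by 12.600000 → v2 = (1.000000, 0.880952, 0.674603)
Lv2 = (11.571429, 11.198413, 7.373016); divide by 11.571429 → v3 = (1.000000, 0.967764, 0.637174)
Requested entry of v3: 4233/4374 = 0.96776

0.96776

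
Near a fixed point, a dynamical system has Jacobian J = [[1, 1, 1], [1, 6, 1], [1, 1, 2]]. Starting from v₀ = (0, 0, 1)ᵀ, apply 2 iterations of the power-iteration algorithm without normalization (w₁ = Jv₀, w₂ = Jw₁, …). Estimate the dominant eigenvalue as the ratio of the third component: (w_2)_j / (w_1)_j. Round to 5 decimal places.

3.00000

w1 = Jv₀ = (1·0 + 1·0 + 1·1; 1·0 + 6·0 + 1·1; 1·0 + 1·0 + 2·1) = (1, 1, 2)
w2 = Jw1 = (1·1 + 1·1 + 1·2; 1·1 + 6·1 + 1·2; 1·1 + 1·1 + 2·2) = (4, 9, 6)
Ratio at component: 6 / 2 = 3.00000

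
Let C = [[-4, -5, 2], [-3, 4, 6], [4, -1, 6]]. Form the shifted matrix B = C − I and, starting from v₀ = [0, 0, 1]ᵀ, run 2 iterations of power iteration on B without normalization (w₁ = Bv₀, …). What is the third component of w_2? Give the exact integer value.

27

B = C − I has rows (-5, -5, 2); (-3, 3, 6); (4, -1, 5)
w1 = Bv₀ = (2, 6, 5)
w2 = Bw1 = (-30, 42, 27)
Requested component of w2: 27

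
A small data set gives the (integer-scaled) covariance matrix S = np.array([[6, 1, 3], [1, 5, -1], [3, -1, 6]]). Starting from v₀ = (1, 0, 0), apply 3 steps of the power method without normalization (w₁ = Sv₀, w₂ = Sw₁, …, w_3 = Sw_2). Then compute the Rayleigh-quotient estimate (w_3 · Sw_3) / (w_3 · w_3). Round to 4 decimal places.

w1 = Sv₀ = (6, 1, 3)
w2 = Sw1 = (46, 8, 35)
w3 = Sw2 = (389, 51, 340)
Sw3 = (3405, 304, 3156)
w3·Sw3 = 389·3405 + 51·304 + 340·3156 = 2413089; w3·w3 = 389·389 + 51·51 + 340·340 = 269522
λ ≈ 2413089/269522 = 8.9532

λ ≈ 8.9532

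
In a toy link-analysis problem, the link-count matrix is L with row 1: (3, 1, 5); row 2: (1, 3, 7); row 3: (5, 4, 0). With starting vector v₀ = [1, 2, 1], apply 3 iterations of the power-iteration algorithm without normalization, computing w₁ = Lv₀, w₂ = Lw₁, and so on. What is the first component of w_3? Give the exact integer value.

w1 = Lv₀ = (10, 14, 13)
w2 = Lw1 = (109, 143, 106)
w3 = Lw2 = (1000, 1280, 1117)
The requested component of w3 is 1000.

1000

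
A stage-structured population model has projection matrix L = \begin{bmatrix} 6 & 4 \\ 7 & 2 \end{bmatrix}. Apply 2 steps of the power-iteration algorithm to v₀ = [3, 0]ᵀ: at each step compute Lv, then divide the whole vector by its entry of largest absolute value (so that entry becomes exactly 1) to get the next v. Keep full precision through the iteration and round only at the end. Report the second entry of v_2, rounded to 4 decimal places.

0.8750

Lv0 = (18.00000, 21.00000); divide by 21.00000 → v1 = (0.85714, 1.00000)
Lv1 = (9.14286, 8.00000); divide by 9.14286 → v2 = (1.00000, 0.87500)
Requested entry of v2: 168/192 = 0.8750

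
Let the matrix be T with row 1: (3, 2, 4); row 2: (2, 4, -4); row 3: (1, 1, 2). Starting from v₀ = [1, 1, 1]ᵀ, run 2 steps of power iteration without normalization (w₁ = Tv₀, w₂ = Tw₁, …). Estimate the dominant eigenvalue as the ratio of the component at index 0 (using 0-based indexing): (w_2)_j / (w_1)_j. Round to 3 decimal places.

5.222

w1 = Tv₀ = (3·1 + 2·1 + 4·1; 2·1 + 4·1 + (-4)·1; 1·1 + 1·1 + 2·1) = (9, 2, 4)
w2 = Tw1 = (3·9 + 2·2 + 4·4; 2·9 + 4·2 + (-4)·4; 1·9 + 1·2 + 2·4) = (47, 10, 19)
Ratio at component: 47 / 9 = 5.222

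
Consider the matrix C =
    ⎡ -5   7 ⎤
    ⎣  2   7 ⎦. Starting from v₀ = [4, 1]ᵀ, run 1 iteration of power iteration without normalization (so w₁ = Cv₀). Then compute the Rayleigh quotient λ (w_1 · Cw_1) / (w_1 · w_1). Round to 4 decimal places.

λ ≈ -2.6015

w1 = Cv₀ = (-13, 15)
Cw1 = (170, 79)
w1·Cw1 = (-13)·170 + 15·79 = -1025; w1·w1 = (-13)·(-13) + 15·15 = 394
λ ≈ -1025/394 = -2.6015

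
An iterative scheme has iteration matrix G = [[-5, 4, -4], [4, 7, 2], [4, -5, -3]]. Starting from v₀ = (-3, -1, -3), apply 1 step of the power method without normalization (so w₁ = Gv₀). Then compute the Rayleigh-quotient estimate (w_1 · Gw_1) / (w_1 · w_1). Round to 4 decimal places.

w1 = Gv₀ = ((-5)·(-3) + 4·(-1) + (-4)·(-3); 4·(-3) + 7·(-1) + 2·(-3); 4·(-3) + (-5)·(-1) + (-3)·(-3)) = (23, -25, 2)
Gw1 = (-223, -79, 211)
w1·Gw1 = 23·(-223) + (-25)·(-79) + 2·211 = -2732; w1·w1 = 23·23 + (-25)·(-25) + 2·2 = 1158
λ ≈ -2732/1158 = -2.3592

λ ≈ -2.3592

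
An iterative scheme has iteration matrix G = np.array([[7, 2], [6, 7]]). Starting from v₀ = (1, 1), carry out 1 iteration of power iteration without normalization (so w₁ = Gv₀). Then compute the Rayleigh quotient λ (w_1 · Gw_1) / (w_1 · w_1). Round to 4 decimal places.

w1 = Gv₀ = (7·1 + 2·1; 6·1 + 7·1) = (9, 13)
Gw1 = (89, 145)
w1·Gw1 = 9·89 + 13·145 = 2686; w1·w1 = 9·9 + 13·13 = 250
λ ≈ 2686/250 = 10.7440

λ ≈ 10.7440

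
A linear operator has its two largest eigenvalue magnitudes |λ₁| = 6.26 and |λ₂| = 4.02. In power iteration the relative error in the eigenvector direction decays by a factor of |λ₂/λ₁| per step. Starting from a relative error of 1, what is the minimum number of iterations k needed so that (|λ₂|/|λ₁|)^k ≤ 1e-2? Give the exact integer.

11

|λ₂/λ₁| = 4.02/6.26 = 0.64217
Need k ≥ ln(1e-2) / ln(0.64217) = -4.6052 / -0.4429 ≈ 10.398
Smallest integer k satisfying the bound: 11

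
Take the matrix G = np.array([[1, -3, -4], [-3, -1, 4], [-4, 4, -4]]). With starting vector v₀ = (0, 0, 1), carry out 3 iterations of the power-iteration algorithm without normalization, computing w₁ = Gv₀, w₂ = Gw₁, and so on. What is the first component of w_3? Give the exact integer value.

w1 = Gv₀ = (1·0 + (-3)·0 + (-4)·1; (-3)·0 + (-1)·0 + 4·1; (-4)·0 + 4·0 + (-4)·1) = (-4, 4, -4)
w2 = Gw1 = (1·(-4) + (-3)·4 + (-4)·(-4); (-3)·(-4) + (-1)·4 + 4·(-4); (-4)·(-4) + 4·4 + (-4)·(-4)) = (0, -8, 48)
w3 = Gw2 = (-168, 200, -224)
The requested component of w3 is -168.

-168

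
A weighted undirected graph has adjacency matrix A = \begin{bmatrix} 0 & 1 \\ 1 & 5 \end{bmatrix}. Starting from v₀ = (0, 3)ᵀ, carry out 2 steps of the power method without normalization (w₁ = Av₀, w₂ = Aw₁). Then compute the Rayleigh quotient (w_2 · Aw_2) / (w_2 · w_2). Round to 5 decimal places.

w1 = Av₀ = (0·0 + 1·3; 1·0 + 5·3) = (3, 15)
w2 = Aw1 = (0·3 + 1·15; 1·3 + 5·15) = (15, 78)
Aw2 = (78, 405)
w2·Aw2 = 15·78 + 78·405 = 32760; w2·w2 = 15·15 + 78·78 = 6309
λ ≈ 32760/6309 = 5.19258

λ ≈ 5.19258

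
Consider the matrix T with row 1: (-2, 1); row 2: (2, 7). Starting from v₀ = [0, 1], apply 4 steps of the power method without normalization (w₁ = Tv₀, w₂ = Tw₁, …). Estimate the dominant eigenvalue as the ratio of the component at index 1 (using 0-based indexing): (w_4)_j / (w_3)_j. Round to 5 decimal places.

λ ≈ 7.22343

w1 = Tv₀ = (1, 7)
w2 = Tw1 = (5, 51)
w3 = Tw2 = (41, 367)
w4 = Tw3 = (285, 2651)
Ratio at component: 2651 / 367 = 7.22343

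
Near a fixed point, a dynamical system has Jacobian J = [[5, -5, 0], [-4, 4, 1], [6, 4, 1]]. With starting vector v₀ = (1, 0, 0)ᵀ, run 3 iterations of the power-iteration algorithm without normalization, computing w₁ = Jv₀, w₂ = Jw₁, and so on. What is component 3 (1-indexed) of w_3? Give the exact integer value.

w1 = Jv₀ = (5·1 + (-5)·0 + 0·0; (-4)·1 + 4·0 + 1·0; 6·1 + 4·0 + 1·0) = (5, -4, 6)
w2 = Jw1 = (5·5 + (-5)·(-4) + 0·6; (-4)·5 + 4·(-4) + 1·6; 6·5 + 4·(-4) + 1·6) = (45, -30, 20)
w3 = Jw2 = (375, -280, 170)
The requested component of w3 is 170.

170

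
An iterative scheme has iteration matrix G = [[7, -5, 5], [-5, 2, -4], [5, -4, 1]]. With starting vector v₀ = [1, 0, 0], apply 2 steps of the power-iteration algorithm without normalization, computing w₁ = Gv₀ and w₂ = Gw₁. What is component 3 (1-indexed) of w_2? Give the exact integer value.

w1 = Gv₀ = (7·1 + (-5)·0 + 5·0; (-5)·1 + 2·0 + (-4)·0; 5·1 + (-4)·0 + 1·0) = (7, -5, 5)
w2 = Gw1 = (7·7 + (-5)·(-5) + 5·5; (-5)·7 + 2·(-5) + (-4)·5; 5·7 + (-4)·(-5) + 1·5) = (99, -65, 60)
The requested component of w2 is 60.

60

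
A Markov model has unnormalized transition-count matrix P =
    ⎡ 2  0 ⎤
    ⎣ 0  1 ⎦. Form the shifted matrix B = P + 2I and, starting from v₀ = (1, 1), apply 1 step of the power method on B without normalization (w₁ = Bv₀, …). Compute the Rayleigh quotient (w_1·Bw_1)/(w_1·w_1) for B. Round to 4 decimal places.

B = P + 2I has rows (4, 0); (0, 3)
w1 = Bv₀ = (4·1 + 0·1; 0·1 + 3·1) = (4, 3)
Bw1 = (16, 9)
w1·Bw1 = 91; w1·w1 = 25; μ ≈ 91/25 = 3.6400

μ ≈ 3.6400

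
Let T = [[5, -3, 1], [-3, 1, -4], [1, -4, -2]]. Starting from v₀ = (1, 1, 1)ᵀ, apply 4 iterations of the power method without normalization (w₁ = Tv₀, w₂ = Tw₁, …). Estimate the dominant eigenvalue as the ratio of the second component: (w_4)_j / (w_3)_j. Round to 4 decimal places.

w1 = Tv₀ = (3, -6, -5)
w2 = Tw1 = (28, 5, 37)
w3 = Tw2 = (162, -227, -66)
w4 = Tw3 = (1425, -449, 1202)
Ratio at component: -449 / -227 = 1.9780

1.9780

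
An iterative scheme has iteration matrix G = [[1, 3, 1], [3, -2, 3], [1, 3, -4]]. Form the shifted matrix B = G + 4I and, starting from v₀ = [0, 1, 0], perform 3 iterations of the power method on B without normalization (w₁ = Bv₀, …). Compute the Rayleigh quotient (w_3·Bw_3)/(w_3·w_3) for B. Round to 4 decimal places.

μ ≈ 7.6705

B = G + 4I has rows (5, 3, 1); (3, 2, 3); (1, 3, 0)
w1 = Bv₀ = (5·0 + 3·1 + 1·0; 3·0 + 2·1 + 3·0; 1·0 + 3·1 + 0·0) = (3, 2, 3)
w2 = Bw1 = (5·3 + 3·2 + 1·3; 3·3 + 2·2 + 3·3; 1·3 + 3·2 + 0·3) = (24, 22, 9)
w3 = Bw2 = (195, 143, 90)
Bw3 = (1494, 1141, 624)
w3·Bw3 = 510653; w3·w3 = 66574; μ ≈ 510653/66574 = 7.6705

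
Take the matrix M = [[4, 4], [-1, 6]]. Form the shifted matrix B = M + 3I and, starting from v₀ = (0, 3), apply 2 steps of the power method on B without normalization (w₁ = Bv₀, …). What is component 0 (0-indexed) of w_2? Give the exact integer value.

B = M + 3I has rows (7, 4); (-1, 9)
w1 = Bv₀ = (12, 27)
w2 = Bw1 = (192, 231)
Requested component of w2: 192

192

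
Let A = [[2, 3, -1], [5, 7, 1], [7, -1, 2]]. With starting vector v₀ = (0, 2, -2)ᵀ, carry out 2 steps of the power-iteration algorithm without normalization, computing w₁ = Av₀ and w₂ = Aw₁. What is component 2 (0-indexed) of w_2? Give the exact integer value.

w1 = Av₀ = (8, 12, -6)
w2 = Aw1 = (58, 118, 32)
The requested component of w2 is 32.

32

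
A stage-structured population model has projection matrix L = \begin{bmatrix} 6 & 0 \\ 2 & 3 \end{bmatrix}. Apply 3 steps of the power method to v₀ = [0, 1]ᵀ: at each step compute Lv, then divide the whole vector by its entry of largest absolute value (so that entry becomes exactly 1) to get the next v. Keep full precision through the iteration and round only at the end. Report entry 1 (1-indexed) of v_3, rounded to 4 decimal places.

Lv0 = (0.00000, 3.00000); divide by 3.00000 → v1 = (0.00000, 1.00000)
Lv1 = (0.00000, 3.00000); divide by 3.00000 → v2 = (0.00000, 1.00000)
Lv2 = (0.00000, 3.00000); divide by 3.00000 → v3 = (0.00000, 1.00000)
Requested entry of v3: 0/27 = 0.0000

0.0000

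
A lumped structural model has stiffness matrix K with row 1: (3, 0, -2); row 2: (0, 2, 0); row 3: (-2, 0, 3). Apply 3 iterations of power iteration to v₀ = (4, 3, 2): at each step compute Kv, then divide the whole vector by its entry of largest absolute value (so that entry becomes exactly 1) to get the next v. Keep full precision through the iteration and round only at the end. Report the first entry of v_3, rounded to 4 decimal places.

1.0000

Kv0 = (8.00000, 6.00000, -2.00000); divide by 8.00000 → v1 = (1.00000, 0.75000, -0.25000)
Kv1 = (3.50000, 1.50000, -2.75000); divide by 3.50000 → v2 = (1.00000, 0.42857, -0.78571)
Kv2 = (4.57143, 0.85714, -4.35714); divide by 4.57143 → v3 = (1.00000, 0.18750, -0.95313)
Requested entry of v3: 128/128 = 1.0000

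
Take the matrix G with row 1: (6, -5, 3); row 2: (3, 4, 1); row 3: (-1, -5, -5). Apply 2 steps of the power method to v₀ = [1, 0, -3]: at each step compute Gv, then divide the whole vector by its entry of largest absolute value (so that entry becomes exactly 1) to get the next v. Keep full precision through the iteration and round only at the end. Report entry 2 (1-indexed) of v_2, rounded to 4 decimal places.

-0.0746

Gv0 = (-3.00000, 0.00000, 14.00000); divide by 14.00000 → v1 = (-0.21429, 0.00000, 1.00000)
Gv1 = (1.71429, 0.35714, -4.78571); divide by -4.78571 → v2 = (-0.35821, -0.07463, 1.00000)
Requested entry of v2: 5/-67 = -0.0746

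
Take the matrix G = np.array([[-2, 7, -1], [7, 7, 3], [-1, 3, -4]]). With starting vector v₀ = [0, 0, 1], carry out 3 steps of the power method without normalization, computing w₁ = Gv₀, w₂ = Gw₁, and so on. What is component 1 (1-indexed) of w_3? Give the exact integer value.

w1 = Gv₀ = ((-2)·0 + 7·0 + (-1)·1; 7·0 + 7·0 + 3·1; (-1)·0 + 3·0 + (-4)·1) = (-1, 3, -4)
w2 = Gw1 = ((-2)·(-1) + 7·3 + (-1)·(-4); 7·(-1) + 7·3 + 3·(-4); (-1)·(-1) + 3·3 + (-4)·(-4)) = (27, 2, 26)
w3 = Gw2 = (-66, 281, -125)
The requested component of w3 is -66.

-66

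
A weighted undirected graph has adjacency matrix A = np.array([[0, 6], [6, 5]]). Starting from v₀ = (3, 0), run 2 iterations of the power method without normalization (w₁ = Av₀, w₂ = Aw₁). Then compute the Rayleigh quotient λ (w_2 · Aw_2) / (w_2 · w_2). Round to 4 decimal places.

w1 = Av₀ = (0·3 + 6·0; 6·3 + 5·0) = (0, 18)
w2 = Aw1 = (0·0 + 6·18; 6·0 + 5·18) = (108, 90)
Aw2 = (540, 1098)
w2·Aw2 = 108·540 + 90·1098 = 157140; w2·w2 = 108·108 + 90·90 = 19764
λ ≈ 157140/19764 = 7.9508

7.9508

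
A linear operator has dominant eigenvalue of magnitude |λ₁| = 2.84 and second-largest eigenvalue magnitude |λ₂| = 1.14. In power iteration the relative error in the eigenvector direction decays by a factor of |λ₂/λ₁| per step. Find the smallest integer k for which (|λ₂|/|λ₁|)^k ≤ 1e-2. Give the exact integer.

6

|λ₂/λ₁| = 1.14/2.84 = 0.40141
Need k ≥ ln(1e-2) / ln(0.40141) = -4.6052 / -0.9128 ≈ 5.045
Smallest integer k satisfying the bound: 6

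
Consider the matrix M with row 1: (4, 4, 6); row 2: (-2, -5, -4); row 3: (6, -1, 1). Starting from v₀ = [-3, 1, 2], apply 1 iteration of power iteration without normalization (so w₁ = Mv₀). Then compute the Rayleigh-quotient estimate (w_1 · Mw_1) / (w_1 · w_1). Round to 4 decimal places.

w1 = Mv₀ = (4·(-3) + 4·1 + 6·2; (-2)·(-3) + (-5)·1 + (-4)·2; 6·(-3) + (-1)·1 + 1·2) = (4, -7, -17)
Mw1 = (-114, 95, 14)
w1·Mw1 = 4·(-114) + (-7)·95 + (-17)·14 = -1359; w1·w1 = 4·4 + (-7)·(-7) + (-17)·(-17) = 354
λ ≈ -1359/354 = -3.8390

λ ≈ -3.8390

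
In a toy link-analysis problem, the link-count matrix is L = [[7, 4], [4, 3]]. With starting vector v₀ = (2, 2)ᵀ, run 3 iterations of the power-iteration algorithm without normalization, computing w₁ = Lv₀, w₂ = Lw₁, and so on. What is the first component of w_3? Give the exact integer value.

1990

w1 = Lv₀ = (22, 14)
w2 = Lw1 = (210, 130)
w3 = Lw2 = (1990, 1230)
The requested component of w3 is 1990.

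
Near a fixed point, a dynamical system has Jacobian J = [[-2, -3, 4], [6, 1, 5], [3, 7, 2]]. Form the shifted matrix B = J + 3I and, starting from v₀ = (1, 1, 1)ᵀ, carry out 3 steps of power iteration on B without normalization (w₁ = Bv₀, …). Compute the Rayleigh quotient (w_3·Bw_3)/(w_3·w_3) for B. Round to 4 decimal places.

B = J + 3I has rows (1, -3, 4); (6, 4, 5); (3, 7, 5)
w1 = Bv₀ = (2, 15, 15)
w2 = Bw1 = (17, 147, 186)
w3 = Bw2 = (320, 1620, 2010)
Bw3 = (3500, 18450, 22350)
w3·Bw3 = 75932500; w3·w3 = 6766900; μ ≈ 75932500/6766900 = 11.2212

11.2212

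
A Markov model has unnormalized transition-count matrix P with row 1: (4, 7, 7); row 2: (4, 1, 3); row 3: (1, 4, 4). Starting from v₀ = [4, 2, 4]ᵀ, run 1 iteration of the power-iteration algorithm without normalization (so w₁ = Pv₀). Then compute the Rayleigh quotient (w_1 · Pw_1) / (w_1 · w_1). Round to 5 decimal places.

w1 = Pv₀ = (4·4 + 7·2 + 7·4; 4·4 + 1·2 + 3·4; 1·4 + 4·2 + 4·4) = (58, 30, 28)
Pw1 = (638, 346, 290)
w1·Pw1 = 58·638 + 30·346 + 28·290 = 55504; w1·w1 = 58·58 + 30·30 + 28·28 = 5048
λ ≈ 55504/5048 = 10.99525

10.99525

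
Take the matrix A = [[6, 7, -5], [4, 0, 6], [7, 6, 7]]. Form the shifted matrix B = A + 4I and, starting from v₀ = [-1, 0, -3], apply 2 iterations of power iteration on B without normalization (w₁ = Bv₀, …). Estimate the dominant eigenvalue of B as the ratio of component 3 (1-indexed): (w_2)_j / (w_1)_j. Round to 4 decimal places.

B = A + 4I has rows (10, 7, -5); (4, 4, 6); (7, 6, 11)
w1 = Bv₀ = (10·(-1) + 7·0 + (-5)·(-3); 4·(-1) + 4·0 + 6·(-3); 7·(-1) + 6·0 + 11·(-3)) = (5, -22, -40)
w2 = Bw1 = (10·5 + 7·(-22) + (-5)·(-40); 4·5 + 4·(-22) + 6·(-40); 7·5 + 6·(-22) + 11·(-40)) = (96, -308, -537)
Ratio: -537/-40 = 13.4250

μ ≈ 13.4250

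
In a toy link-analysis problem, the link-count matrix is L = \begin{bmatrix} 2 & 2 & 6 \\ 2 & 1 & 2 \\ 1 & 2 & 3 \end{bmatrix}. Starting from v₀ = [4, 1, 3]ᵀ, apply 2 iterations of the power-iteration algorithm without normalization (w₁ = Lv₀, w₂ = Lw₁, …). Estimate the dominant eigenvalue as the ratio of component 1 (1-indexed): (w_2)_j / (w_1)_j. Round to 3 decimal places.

w1 = Lv₀ = (2·4 + 2·1 + 6·3; 2·4 + 1·1 + 2·3; 1·4 + 2·1 + 3·3) = (28, 15, 15)
w2 = Lw1 = (2·28 + 2·15 + 6·15; 2·28 + 1·15 + 2·15; 1·28 + 2·15 + 3·15) = (176, 101, 103)
Ratio at component: 176 / 28 = 6.286

6.286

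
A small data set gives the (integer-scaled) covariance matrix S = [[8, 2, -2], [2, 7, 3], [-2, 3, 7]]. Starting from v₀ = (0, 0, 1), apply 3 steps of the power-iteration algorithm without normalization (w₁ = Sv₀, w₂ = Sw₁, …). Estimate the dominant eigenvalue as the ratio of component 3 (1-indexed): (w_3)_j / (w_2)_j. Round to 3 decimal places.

w1 = Sv₀ = (8·0 + 2·0 + (-2)·1; 2·0 + 7·0 + 3·1; (-2)·0 + 3·0 + 7·1) = (-2, 3, 7)
w2 = Sw1 = (8·(-2) + 2·3 + (-2)·7; 2·(-2) + 7·3 + 3·7; (-2)·(-2) + 3·3 + 7·7) = (-24, 38, 62)
w3 = Sw2 = (-240, 404, 596)
Ratio at component: 596 / 62 = 9.613

λ ≈ 9.613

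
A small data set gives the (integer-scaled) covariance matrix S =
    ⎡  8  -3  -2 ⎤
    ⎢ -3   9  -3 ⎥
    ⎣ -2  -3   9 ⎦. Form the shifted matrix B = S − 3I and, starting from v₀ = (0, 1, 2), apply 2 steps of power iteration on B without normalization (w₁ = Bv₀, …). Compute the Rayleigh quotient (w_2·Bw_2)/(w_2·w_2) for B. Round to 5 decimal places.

μ ≈ 7.62632

B = S − 3I has rows (5, -3, -2); (-3, 6, -3); (-2, -3, 6)
w1 = Bv₀ = (5·0 + (-3)·1 + (-2)·2; (-3)·0 + 6·1 + (-3)·2; (-2)·0 + (-3)·1 + 6·2) = (-7, 0, 9)
w2 = Bw1 = (5·(-7) + (-3)·0 + (-2)·9; (-3)·(-7) + 6·0 + (-3)·9; (-2)·(-7) + (-3)·0 + 6·9) = (-53, -6, 68)
Bw2 = (-383, -81, 532)
w2·Bw2 = 56961; w2·w2 = 7469; μ ≈ 56961/7469 = 7.62632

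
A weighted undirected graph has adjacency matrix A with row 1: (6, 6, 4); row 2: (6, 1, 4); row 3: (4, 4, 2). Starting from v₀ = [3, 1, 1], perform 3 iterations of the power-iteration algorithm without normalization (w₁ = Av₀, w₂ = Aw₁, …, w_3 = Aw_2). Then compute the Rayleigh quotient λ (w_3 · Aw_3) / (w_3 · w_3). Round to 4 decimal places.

12.8547

w1 = Av₀ = (28, 23, 18)
w2 = Aw1 = (378, 263, 240)
w3 = Aw2 = (4806, 3491, 3044)
Aw3 = (61958, 44503, 39276)
w3·Aw3 = 4806·61958 + 3491·44503 + 3044·39276 = 572686265; w3·w3 = 4806·4806 + 3491·3491 + 3044·3044 = 44550653
λ ≈ 572686265/44550653 = 12.8547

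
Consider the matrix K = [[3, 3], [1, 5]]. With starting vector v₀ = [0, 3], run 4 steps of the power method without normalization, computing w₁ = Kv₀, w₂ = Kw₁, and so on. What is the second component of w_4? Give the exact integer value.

w1 = Kv₀ = (9, 15)
w2 = Kw1 = (72, 84)
w3 = Kw2 = (468, 492)
w4 = Kw3 = (2880, 2928)
The requested component of w4 is 2928.

2928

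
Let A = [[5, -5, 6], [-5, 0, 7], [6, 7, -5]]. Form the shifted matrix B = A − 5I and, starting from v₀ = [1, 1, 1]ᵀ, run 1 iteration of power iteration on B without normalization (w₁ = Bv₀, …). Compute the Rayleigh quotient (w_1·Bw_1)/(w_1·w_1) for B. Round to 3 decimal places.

B = A − 5I has rows (0, -5, 6); (-5, -5, 7); (6, 7, -10)
w1 = Bv₀ = (1, -3, 3)
Bw1 = (33, 31, -45)
w1·Bw1 = -195; w1·w1 = 19; μ ≈ -195/19 = -10.263

μ ≈ -10.263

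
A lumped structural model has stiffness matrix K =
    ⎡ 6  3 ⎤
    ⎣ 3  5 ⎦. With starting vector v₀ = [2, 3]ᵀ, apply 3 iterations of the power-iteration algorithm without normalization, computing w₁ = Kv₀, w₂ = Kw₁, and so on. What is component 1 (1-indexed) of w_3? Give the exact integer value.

w1 = Kv₀ = (21, 21)
w2 = Kw1 = (189, 168)
w3 = Kw2 = (1638, 1407)
The requested component of w3 is 1638.

1638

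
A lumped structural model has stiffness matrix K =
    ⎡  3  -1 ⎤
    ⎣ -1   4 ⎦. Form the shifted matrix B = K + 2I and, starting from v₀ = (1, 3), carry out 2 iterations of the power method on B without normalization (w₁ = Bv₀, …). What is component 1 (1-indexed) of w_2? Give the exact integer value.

-7

B = K + 2I has rows (5, -1); (-1, 6)
w1 = Bv₀ = (5·1 + (-1)·3; (-1)·1 + 6·3) = (2, 17)
w2 = Bw1 = (5·2 + (-1)·17; (-1)·2 + 6·17) = (-7, 100)
Requested component of w2: -7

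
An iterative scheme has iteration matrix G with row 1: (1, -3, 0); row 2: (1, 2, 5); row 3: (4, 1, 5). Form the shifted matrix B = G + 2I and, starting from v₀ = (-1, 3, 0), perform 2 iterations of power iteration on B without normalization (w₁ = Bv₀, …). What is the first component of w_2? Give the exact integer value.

B = G + 2I has rows (3, -3, 0); (1, 4, 5); (4, 1, 7)
w1 = Bv₀ = (-12, 11, -1)
w2 = Bw1 = (-69, 27, -44)
Requested component of w2: -69

-69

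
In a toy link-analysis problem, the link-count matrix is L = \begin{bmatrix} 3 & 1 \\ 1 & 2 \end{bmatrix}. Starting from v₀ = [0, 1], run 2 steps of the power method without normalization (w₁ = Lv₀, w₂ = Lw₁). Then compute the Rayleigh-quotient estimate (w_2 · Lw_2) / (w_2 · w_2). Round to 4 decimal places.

w1 = Lv₀ = (1, 2)
w2 = Lw1 = (5, 5)
Lw2 = (20, 15)
w2·Lw2 = 5·20 + 5·15 = 175; w2·w2 = 5·5 + 5·5 = 50
λ ≈ 175/50 = 3.5000

3.5000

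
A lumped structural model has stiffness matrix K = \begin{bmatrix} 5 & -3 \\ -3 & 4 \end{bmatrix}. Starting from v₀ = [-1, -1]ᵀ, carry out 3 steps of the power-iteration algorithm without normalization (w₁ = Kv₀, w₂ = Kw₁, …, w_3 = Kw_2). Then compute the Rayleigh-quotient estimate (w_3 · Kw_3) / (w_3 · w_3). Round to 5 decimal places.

w1 = Kv₀ = (5·(-1) + (-3)·(-1); (-3)·(-1) + 4·(-1)) = (-2, -1)
w2 = Kw1 = (5·(-2) + (-3)·(-1); (-3)·(-2) + 4·(-1)) = (-7, 2)
w3 = Kw2 = (-41, 29)
Kw3 = (-292, 239)
w3·Kw3 = (-41)·(-292) + 29·239 = 18903; w3·w3 = (-41)·(-41) + 29·29 = 2522
λ ≈ 18903/2522 = 7.49524

7.49524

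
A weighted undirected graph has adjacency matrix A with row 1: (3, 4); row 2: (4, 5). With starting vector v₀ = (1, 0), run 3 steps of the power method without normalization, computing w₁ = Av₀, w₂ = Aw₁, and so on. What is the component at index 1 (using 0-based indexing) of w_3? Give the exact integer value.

w1 = Av₀ = (3·1 + 4·0; 4·1 + 5·0) = (3, 4)
w2 = Aw1 = (3·3 + 4·4; 4·3 + 5·4) = (25, 32)
w3 = Aw2 = (203, 260)
The requested component of w3 is 260.

260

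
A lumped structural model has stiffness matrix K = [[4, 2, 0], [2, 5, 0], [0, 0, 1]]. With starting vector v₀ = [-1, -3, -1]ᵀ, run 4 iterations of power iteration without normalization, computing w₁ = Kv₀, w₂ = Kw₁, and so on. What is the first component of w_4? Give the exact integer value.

w1 = Kv₀ = (-10, -17, -1)
w2 = Kw1 = (-74, -105, -1)
w3 = Kw2 = (-506, -673, -1)
w4 = Kw3 = (-3370, -4377, -1)
The requested component of w4 is -3370.

-3370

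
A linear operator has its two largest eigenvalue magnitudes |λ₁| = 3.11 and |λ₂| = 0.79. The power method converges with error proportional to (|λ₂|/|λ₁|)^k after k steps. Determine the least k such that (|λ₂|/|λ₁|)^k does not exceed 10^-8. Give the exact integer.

|λ₂/λ₁| = 0.79/3.11 = 0.25402
Need k ≥ ln(10^-8) / ln(0.25402) = -18.4207 / -1.3703 ≈ 13.442
Smallest integer k satisfying the bound: 14

14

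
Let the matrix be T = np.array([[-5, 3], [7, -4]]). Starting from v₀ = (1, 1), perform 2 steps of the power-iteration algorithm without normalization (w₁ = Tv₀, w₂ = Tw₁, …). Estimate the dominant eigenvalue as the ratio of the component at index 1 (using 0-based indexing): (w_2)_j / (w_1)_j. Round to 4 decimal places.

λ ≈ -8.6667

w1 = Tv₀ = (-2, 3)
w2 = Tw1 = (19, -26)
Ratio at component: -26 / 3 = -8.6667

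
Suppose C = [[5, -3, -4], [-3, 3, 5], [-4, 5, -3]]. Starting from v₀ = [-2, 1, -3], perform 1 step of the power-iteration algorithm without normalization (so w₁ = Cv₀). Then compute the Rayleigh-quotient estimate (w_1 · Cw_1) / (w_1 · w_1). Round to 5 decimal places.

w1 = Cv₀ = (5·(-2) + (-3)·1 + (-4)·(-3); (-3)·(-2) + 3·1 + 5·(-3); (-4)·(-2) + 5·1 + (-3)·(-3)) = (-1, -6, 22)
Cw1 = (-75, 95, -92)
w1·Cw1 = (-1)·(-75) + (-6)·95 + 22·(-92) = -2519; w1·w1 = (-1)·(-1) + (-6)·(-6) + 22·22 = 521
λ ≈ -2519/521 = -4.83493

λ ≈ -4.83493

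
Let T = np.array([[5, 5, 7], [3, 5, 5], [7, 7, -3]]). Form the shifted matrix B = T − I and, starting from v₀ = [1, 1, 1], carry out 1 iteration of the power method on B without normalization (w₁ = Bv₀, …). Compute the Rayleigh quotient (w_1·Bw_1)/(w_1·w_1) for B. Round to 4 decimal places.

B = T − I has rows (4, 5, 7); (3, 4, 5); (7, 7, -4)
w1 = Bv₀ = (4·1 + 5·1 + 7·1; 3·1 + 4·1 + 5·1; 7·1 + 7·1 + (-4)·1) = (16, 12, 10)
Bw1 = (194, 146, 156)
w1·Bw1 = 6416; w1·w1 = 500; μ ≈ 6416/500 = 12.8320

μ ≈ 12.8320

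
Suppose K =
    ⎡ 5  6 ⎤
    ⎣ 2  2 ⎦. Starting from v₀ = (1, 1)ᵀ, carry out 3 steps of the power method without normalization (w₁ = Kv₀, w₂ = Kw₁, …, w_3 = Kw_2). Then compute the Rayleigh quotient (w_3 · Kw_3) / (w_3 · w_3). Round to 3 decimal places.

w1 = Kv₀ = (5·1 + 6·1; 2·1 + 2·1) = (11, 4)
w2 = Kw1 = (5·11 + 6·4; 2·11 + 2·4) = (79, 30)
w3 = Kw2 = (575, 218)
Kw3 = (4183, 1586)
w3·Kw3 = 575·4183 + 218·1586 = 2750973; w3·w3 = 575·575 + 218·218 = 378149
λ ≈ 2750973/378149 = 7.275

λ ≈ 7.275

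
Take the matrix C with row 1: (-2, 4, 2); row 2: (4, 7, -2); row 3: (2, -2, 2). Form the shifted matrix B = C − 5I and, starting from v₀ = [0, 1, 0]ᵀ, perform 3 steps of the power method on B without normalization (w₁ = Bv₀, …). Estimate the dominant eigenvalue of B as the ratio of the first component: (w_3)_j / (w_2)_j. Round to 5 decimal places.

B = C − 5I has rows (-7, 4, 2); (4, 2, -2); (2, -2, -3)
w1 = Bv₀ = ((-7)·0 + 4·1 + 2·0; 4·0 + 2·1 + (-2)·0; 2·0 + (-2)·1 + (-3)·0) = (4, 2, -2)
w2 = Bw1 = ((-7)·4 + 4·2 + 2·(-2); 4·4 + 2·2 + (-2)·(-2); 2·4 + (-2)·2 + (-3)·(-2)) = (-24, 24, 10)
w3 = Bw2 = (284, -68, -126)
Ratio: 284/-24 = -11.83333

μ ≈ -11.83333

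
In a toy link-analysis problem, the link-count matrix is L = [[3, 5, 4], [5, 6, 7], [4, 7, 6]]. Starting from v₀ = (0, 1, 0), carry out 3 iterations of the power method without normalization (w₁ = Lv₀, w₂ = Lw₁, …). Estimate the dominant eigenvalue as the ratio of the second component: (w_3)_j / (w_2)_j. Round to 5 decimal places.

λ ≈ 15.93636

w1 = Lv₀ = (3·0 + 5·1 + 4·0; 5·0 + 6·1 + 7·0; 4·0 + 7·1 + 6·0) = (5, 6, 7)
w2 = Lw1 = (3·5 + 5·6 + 4·7; 5·5 + 6·6 + 7·7; 4·5 + 7·6 + 6·7) = (73, 110, 104)
w3 = Lw2 = (1185, 1753, 1686)
Ratio at component: 1753 / 110 = 15.93636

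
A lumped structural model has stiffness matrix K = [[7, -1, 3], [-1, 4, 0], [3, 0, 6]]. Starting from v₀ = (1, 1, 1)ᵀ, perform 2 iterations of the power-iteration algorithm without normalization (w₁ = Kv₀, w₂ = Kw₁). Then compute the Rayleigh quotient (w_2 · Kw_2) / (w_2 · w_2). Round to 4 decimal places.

w1 = Kv₀ = (9, 3, 9)
w2 = Kw1 = (87, 3, 81)
Kw2 = (849, -75, 747)
w2·Kw2 = 87·849 + 3·(-75) + 81·747 = 134145; w2·w2 = 87·87 + 3·3 + 81·81 = 14139
λ ≈ 134145/14139 = 9.4876

9.4876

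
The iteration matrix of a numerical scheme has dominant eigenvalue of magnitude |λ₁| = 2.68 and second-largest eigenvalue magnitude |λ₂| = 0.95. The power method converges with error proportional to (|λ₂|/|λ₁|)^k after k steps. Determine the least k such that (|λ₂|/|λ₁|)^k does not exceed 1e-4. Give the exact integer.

|λ₂/λ₁| = 0.95/2.68 = 0.35448
Need k ≥ ln(1e-4) / ln(0.35448) = -9.2103 / -1.0371 ≈ 8.881
Smallest integer k satisfying the bound: 9

9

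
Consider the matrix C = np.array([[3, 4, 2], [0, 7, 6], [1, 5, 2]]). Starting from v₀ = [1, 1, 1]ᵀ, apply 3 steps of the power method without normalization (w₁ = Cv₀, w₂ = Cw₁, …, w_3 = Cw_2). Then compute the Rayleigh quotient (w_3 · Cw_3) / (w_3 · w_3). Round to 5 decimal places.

10.84309

w1 = Cv₀ = (3·1 + 4·1 + 2·1; 0·1 + 7·1 + 6·1; 1·1 + 5·1 + 2·1) = (9, 13, 8)
w2 = Cw1 = (3·9 + 4·13 + 2·8; 0·9 + 7·13 + 6·8; 1·9 + 5·13 + 2·8) = (95, 139, 90)
w3 = Cw2 = (1021, 1513, 970)
Cw3 = (11055, 16411, 10526)
w3·Cw3 = 1021·11055 + 1513·16411 + 970·10526 = 46327218; w3·w3 = 1021·1021 + 1513·1513 + 970·970 = 4272510
λ ≈ 46327218/4272510 = 10.84309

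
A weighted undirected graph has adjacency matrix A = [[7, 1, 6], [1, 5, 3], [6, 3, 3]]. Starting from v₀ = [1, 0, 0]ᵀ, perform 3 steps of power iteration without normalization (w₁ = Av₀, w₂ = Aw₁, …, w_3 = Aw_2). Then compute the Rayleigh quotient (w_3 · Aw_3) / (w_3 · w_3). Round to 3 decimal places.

λ ≈ 12.255

w1 = Av₀ = (7·1 + 1·0 + 6·0; 1·1 + 5·0 + 3·0; 6·1 + 3·0 + 3·0) = (7, 1, 6)
w2 = Aw1 = (7·7 + 1·1 + 6·6; 1·7 + 5·1 + 3·6; 6·7 + 3·1 + 3·6) = (86, 30, 63)
w3 = Aw2 = (1010, 425, 795)
Aw3 = (12265, 5520, 9720)
w3·Aw3 = 1010·12265 + 425·5520 + 795·9720 = 22461050; w3·w3 = 1010·1010 + 425·425 + 795·795 = 1832750
λ ≈ 22461050/1832750 = 12.255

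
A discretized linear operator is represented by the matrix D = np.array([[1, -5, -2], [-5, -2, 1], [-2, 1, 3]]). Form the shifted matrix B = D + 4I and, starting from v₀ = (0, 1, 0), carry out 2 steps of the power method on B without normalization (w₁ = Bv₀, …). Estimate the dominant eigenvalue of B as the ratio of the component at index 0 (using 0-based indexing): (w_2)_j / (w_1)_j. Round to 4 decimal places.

7.4000

B = D + 4I has rows (5, -5, -2); (-5, 2, 1); (-2, 1, 7)
w1 = Bv₀ = (-5, 2, 1)
w2 = Bw1 = (-37, 30, 19)
Ratio: -37/-5 = 7.4000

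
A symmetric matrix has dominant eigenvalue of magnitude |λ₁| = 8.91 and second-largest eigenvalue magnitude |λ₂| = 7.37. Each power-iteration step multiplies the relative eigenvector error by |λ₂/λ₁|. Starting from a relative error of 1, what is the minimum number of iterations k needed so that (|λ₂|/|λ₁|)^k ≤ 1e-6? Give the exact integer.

|λ₂/λ₁| = 7.37/8.91 = 0.82716
Need k ≥ ln(1e-6) / ln(0.82716) = -13.8155 / -0.1898 ≈ 72.807
Smallest integer k satisfying the bound: 73

73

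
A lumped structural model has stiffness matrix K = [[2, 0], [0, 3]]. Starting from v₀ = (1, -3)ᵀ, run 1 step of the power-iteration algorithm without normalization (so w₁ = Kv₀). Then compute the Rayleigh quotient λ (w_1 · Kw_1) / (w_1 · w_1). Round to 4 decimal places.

w1 = Kv₀ = (2·1 + 0·(-3); 0·1 + 3·(-3)) = (2, -9)
Kw1 = (4, -27)
w1·Kw1 = 2·4 + (-9)·(-27) = 251; w1·w1 = 2·2 + (-9)·(-9) = 85
λ ≈ 251/85 = 2.9529

2.9529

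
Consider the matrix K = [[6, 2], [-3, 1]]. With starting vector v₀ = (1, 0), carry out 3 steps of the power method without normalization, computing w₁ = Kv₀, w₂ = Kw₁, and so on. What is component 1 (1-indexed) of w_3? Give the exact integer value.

138

w1 = Kv₀ = (6·1 + 2·0; (-3)·1 + 1·0) = (6, -3)
w2 = Kw1 = (6·6 + 2·(-3); (-3)·6 + 1·(-3)) = (30, -21)
w3 = Kw2 = (138, -111)
The requested component of w3 is 138.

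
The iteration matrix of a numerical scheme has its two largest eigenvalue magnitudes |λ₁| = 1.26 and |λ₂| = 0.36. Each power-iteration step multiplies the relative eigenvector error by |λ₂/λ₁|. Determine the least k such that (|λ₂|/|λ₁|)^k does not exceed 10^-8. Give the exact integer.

15

|λ₂/λ₁| = 0.36/1.26 = 0.28571
Need k ≥ ln(10^-8) / ln(0.28571) = -18.4207 / -1.2528 ≈ 14.704
Smallest integer k satisfying the bound: 15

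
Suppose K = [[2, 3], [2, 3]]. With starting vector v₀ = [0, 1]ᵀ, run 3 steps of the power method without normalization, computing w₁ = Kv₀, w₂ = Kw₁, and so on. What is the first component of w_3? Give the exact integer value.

w1 = Kv₀ = (2·0 + 3·1; 2·0 + 3·1) = (3, 3)
w2 = Kw1 = (2·3 + 3·3; 2·3 + 3·3) = (15, 15)
w3 = Kw2 = (75, 75)
The requested component of w3 is 75.

75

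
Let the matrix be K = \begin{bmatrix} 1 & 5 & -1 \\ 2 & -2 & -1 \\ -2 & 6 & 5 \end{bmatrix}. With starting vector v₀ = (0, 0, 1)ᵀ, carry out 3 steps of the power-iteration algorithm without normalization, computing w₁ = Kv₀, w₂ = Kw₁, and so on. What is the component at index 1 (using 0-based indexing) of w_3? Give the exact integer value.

w1 = Kv₀ = (1·0 + 5·0 + (-1)·1; 2·0 + (-2)·0 + (-1)·1; (-2)·0 + 6·0 + 5·1) = (-1, -1, 5)
w2 = Kw1 = (1·(-1) + 5·(-1) + (-1)·5; 2·(-1) + (-2)·(-1) + (-1)·5; (-2)·(-1) + 6·(-1) + 5·5) = (-11, -5, 21)
w3 = Kw2 = (-57, -33, 97)
The requested component of w3 is -33.

-33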